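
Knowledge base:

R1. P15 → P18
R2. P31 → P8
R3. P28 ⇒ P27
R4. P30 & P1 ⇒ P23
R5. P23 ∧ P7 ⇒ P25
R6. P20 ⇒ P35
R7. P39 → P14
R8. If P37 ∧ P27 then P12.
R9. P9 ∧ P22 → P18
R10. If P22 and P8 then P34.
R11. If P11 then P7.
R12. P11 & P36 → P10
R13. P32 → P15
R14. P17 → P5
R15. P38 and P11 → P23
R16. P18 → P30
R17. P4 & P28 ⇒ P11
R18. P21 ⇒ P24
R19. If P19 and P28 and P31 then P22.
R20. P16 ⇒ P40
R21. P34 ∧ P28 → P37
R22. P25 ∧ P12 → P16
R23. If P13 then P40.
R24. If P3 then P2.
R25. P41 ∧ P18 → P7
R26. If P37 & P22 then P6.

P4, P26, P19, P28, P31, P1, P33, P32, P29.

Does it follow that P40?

P8  (by R2: P31)
P27  (by R3: P28)
P15  (by R13: P32)
P11  (by R17: P4, P28)
P22  (by R19: P19, P28, P31)
P18  (by R1: P15)
P34  (by R10: P22, P8)
P7  (by R11: P11)
P30  (by R16: P18)
P37  (by R21: P34, P28)
P23  (by R4: P30, P1)
P25  (by R5: P23, P7)
P12  (by R8: P37, P27)
P16  (by R22: P25, P12)
P40  (by R20: P16)

Yes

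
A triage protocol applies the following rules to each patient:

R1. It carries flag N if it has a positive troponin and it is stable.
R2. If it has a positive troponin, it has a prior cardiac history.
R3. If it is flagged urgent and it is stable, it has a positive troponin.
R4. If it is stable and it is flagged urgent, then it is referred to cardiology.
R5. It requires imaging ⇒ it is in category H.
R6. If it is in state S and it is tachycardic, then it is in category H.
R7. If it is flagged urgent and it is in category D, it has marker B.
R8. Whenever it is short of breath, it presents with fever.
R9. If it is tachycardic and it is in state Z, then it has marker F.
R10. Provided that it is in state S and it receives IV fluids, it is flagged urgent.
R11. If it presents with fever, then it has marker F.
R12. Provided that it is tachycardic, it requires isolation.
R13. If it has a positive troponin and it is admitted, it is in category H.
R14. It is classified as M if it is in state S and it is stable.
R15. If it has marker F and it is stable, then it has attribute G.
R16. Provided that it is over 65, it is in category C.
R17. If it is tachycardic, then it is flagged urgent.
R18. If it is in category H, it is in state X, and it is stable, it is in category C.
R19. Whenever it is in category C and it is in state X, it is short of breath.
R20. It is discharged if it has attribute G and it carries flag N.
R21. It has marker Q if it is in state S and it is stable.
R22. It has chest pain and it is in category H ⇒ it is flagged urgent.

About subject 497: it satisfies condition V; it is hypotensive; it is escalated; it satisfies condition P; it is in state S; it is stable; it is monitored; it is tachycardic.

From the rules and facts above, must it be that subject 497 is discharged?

No

Forward chaining from the given facts derives: is in category H, requires isolation, is classified as M, is flagged urgent, has marker Q, has a positive troponin, is referred to cardiology, carries flag N, has a prior cardiac history.
The only rule concluding "it is discharged" is R20, which needs "it has attribute G"; that is never established.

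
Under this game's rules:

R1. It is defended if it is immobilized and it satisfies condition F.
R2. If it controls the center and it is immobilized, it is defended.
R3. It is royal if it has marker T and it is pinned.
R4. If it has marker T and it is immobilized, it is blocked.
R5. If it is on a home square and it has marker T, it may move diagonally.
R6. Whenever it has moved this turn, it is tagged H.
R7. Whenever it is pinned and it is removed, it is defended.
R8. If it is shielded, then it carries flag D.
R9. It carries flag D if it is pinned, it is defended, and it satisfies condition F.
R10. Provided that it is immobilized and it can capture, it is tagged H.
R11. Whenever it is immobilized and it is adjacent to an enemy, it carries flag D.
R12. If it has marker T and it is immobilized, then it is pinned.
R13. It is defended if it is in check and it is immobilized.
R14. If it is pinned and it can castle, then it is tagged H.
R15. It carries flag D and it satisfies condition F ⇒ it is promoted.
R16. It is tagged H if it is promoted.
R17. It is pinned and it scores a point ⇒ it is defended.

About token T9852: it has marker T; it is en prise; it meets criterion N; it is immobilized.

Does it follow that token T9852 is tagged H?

No

Forward chaining from the given facts derives: is blocked, is pinned, is royal.
Rules concluding "it is tagged H": R6 needs "it has moved this turn"; R10 needs "it can capture"; R14 needs "it can castle"; R16 needs "it is promoted" — none of these are established.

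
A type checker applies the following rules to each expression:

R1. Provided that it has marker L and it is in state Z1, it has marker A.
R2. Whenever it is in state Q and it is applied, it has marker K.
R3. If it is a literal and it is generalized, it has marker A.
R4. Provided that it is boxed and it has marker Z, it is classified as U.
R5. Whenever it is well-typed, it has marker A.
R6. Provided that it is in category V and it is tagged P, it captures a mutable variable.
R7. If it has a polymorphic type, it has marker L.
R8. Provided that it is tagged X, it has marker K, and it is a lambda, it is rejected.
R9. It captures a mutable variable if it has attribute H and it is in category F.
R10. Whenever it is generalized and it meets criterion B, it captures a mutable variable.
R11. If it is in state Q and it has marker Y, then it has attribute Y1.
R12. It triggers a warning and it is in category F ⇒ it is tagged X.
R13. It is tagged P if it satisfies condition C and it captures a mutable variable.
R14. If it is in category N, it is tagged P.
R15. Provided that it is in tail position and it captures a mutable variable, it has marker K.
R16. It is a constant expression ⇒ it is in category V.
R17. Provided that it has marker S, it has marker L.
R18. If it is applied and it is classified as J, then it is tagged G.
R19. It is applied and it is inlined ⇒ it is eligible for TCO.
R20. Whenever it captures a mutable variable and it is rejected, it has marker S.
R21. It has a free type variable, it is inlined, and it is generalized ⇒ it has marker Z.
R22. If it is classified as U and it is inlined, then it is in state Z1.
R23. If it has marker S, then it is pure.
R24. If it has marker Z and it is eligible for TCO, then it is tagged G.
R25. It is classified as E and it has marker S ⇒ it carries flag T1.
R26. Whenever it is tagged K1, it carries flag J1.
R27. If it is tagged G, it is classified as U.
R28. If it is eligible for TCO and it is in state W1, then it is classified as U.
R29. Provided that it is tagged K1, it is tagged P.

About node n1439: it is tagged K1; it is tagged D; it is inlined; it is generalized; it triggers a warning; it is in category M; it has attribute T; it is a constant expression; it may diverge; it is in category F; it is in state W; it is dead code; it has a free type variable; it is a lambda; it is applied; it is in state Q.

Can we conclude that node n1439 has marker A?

Yes

By R2 (it is in state Q, it is applied): it has marker K.
By R12 (it triggers a warning, it is in category F): it is tagged X.
By R16 (it is a constant expression): it is in category V.
By R19 (it is applied, it is inlined): it is eligible for TCO.
By R21 (it has a free type variable, it is inlined, it is generalized): it has marker Z.
By R24 (it has marker Z, it is eligible for TCO): it is tagged G.
By R27 (it is tagged G): it is classified as U.
By R29 (it is tagged K1): it is tagged P.
By R6 (it is in category V, it is tagged P): it captures a mutable variable.
By R8 (it is tagged X, it has marker K, it is a lambda): it is rejected.
By R20 (it captures a mutable variable, it is rejected): it has marker S.
By R22 (it is classified as U, it is inlined): it is in state Z1.
By R17 (it has marker S): it has marker L.
By R1 (it has marker L, it is in state Z1): it has marker A.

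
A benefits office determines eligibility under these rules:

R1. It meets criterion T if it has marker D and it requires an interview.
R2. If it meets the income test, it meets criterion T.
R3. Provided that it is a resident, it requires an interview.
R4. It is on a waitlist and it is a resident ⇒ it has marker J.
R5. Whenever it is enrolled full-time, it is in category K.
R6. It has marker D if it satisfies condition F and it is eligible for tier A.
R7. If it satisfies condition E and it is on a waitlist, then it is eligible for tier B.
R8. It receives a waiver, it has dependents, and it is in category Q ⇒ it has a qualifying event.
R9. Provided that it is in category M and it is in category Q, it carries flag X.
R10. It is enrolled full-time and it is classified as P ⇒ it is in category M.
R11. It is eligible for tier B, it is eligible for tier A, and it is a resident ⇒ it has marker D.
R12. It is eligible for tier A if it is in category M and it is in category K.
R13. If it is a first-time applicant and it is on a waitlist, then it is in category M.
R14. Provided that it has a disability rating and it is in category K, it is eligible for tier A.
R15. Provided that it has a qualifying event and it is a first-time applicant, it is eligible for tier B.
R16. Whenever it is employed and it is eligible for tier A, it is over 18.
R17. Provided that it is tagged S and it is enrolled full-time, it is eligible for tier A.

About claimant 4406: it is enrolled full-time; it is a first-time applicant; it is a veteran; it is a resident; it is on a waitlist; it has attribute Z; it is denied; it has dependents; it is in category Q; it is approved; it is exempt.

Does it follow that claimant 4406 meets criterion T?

No

Forward chaining from the given facts derives: requires an interview, has marker J, is in category K, is in category M, carries flag X, is eligible for tier A.
Rules concluding "it meets criterion T": R1 needs "it has marker D"; R2 needs "it meets the income test" — none of these are established.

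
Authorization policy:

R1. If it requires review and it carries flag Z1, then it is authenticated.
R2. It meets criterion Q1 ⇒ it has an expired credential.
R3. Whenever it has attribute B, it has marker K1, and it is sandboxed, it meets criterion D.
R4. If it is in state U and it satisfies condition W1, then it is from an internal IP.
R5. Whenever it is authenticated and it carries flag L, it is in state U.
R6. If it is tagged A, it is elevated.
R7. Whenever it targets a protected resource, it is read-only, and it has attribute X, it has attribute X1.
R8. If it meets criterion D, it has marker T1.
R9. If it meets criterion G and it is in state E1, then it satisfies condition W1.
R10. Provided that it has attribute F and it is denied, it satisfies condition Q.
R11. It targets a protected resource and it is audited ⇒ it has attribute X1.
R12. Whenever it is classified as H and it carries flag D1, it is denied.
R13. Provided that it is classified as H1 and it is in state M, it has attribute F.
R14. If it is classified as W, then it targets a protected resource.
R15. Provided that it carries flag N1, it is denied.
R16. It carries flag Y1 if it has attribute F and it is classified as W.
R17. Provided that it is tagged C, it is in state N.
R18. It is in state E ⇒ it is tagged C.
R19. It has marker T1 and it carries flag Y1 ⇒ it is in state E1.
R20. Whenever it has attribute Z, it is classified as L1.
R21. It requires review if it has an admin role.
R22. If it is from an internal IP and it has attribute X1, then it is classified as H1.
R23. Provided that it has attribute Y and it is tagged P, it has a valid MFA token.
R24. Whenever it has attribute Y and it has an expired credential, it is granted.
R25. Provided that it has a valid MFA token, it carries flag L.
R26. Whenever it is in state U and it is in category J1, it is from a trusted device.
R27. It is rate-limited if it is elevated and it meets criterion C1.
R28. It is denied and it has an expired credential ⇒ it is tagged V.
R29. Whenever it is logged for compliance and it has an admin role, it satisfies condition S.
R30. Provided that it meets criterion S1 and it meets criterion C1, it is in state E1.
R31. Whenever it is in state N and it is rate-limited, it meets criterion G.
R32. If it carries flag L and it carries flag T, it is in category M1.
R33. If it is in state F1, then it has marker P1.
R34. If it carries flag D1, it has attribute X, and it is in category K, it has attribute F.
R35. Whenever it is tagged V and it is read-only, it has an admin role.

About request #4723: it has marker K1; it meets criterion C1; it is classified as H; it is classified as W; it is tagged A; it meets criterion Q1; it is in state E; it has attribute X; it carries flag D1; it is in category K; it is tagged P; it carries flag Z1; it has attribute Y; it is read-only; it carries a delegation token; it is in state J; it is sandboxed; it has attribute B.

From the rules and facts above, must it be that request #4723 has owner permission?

No

Forward chaining from the given facts derives: has an expired credential, meets criterion D, is elevated, has marker T1, is denied, targets a protected resource, is tagged C, has a valid MFA token, is granted, carries flag L, is rate-limited, is tagged V, has attribute F, has an admin role, has attribute X1, satisfies condition Q, carries flag Y1, is in state N, is in state E1, requires review, meets criterion G, is authenticated, is in state U, satisfies condition W1, is from an internal IP, is classified as H1.
No rule has "it has owner permission" as its conclusion, and it is not among the given facts.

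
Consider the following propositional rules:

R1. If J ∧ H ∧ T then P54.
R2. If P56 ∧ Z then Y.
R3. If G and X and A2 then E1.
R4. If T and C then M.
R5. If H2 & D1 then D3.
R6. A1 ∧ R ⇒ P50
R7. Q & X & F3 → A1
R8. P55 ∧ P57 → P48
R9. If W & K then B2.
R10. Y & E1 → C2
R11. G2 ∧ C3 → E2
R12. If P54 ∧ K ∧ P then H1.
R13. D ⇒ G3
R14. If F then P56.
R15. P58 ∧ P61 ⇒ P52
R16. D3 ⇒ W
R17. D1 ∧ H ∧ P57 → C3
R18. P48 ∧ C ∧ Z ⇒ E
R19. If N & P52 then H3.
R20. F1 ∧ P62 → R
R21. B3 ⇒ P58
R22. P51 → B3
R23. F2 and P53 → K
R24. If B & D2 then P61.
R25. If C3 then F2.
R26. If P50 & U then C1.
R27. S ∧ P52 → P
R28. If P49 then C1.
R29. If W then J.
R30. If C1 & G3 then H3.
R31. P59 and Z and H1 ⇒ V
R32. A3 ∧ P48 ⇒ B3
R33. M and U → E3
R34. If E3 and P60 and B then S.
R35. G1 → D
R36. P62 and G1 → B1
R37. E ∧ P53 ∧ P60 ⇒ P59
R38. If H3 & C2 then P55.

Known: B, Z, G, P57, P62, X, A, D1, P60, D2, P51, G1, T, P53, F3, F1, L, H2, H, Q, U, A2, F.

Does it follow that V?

No

Forward chaining from the given facts derives: E1, D3, A1, P56, W, C3, R, B3, P61, F2, J, D, B1, P54, Y, P50, C2, G3, P58, K, C1, H3, P55, P48, B2, P52.
The only rule concluding V is R31, which needs P59; that is never established.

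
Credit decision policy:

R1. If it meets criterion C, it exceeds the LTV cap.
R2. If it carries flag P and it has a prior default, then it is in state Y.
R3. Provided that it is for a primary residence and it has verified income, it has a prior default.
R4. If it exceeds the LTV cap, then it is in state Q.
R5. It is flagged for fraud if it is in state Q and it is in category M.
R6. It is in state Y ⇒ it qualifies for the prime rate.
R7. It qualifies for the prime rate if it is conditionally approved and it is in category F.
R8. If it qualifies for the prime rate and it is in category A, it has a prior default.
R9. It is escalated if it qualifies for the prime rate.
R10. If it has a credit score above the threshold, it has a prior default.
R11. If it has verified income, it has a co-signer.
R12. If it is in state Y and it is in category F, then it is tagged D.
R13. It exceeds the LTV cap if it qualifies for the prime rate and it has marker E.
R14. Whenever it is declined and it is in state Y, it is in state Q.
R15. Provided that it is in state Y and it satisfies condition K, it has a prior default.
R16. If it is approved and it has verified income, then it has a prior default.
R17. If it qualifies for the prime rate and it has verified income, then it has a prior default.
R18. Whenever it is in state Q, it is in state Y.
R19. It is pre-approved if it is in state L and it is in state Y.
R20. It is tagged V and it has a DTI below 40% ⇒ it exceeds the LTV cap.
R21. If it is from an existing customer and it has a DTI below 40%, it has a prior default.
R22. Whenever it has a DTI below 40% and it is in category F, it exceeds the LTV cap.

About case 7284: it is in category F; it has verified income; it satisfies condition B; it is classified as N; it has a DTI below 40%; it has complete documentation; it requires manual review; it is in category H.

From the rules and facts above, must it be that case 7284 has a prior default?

Yes

By R22 (it has a DTI below 40%, it is in category F): it exceeds the LTV cap.
By R4 (it exceeds the LTV cap): it is in state Q.
By R18 (it is in state Q): it is in state Y.
By R6 (it is in state Y): it qualifies for the prime rate.
By R17 (it qualifies for the prime rate, it has verified income): it has a prior default.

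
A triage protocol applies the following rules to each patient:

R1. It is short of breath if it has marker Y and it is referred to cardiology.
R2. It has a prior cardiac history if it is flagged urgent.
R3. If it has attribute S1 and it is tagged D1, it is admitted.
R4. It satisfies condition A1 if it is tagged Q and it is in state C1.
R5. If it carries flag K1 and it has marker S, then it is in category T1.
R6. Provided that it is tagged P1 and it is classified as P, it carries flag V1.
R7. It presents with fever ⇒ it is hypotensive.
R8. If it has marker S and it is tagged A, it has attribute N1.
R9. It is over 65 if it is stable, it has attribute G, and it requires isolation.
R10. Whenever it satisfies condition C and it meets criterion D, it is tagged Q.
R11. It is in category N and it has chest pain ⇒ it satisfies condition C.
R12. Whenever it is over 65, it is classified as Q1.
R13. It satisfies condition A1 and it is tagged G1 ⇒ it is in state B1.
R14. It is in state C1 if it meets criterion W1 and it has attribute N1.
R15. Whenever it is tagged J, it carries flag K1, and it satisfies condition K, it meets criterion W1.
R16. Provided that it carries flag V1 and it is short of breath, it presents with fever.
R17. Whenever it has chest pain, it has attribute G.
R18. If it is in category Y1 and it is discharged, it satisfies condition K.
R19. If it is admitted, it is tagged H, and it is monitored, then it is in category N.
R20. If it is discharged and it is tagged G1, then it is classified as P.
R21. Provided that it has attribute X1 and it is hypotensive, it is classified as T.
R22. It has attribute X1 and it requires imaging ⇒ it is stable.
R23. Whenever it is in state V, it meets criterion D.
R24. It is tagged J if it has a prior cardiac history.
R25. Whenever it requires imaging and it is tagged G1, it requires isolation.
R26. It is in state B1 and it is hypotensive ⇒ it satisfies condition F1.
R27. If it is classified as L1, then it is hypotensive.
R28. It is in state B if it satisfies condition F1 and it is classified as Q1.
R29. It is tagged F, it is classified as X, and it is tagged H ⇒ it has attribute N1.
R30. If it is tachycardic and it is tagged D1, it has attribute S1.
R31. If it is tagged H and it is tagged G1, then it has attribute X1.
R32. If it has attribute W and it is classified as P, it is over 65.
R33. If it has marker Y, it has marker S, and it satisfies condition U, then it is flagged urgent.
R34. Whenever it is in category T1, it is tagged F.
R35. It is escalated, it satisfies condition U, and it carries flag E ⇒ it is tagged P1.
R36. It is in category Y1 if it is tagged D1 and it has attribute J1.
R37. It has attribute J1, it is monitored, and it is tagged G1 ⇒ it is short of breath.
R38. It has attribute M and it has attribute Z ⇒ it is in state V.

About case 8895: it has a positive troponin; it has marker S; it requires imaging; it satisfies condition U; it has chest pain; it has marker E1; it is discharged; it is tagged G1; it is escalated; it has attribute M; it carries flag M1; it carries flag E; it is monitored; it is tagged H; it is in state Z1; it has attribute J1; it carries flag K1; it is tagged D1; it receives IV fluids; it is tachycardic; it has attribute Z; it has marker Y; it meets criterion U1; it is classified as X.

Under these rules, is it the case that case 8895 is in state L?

No

Forward chaining from the given facts derives: is in category T1, has attribute G, is classified as P, requires isolation, has attribute S1, has attribute X1, is flagged urgent, is tagged F, is tagged P1, is in category Y1, is short of breath, is in state V, has a prior cardiac history, is admitted, carries flag V1, presents with fever, satisfies condition K, is in category N, is stable, meets criterion D, is tagged J, has attribute N1, is hypotensive, is over 65, satisfies condition C, is classified as Q1, meets criterion W1, is classified as T, is tagged Q, is in state C1, satisfies condition A1, is in state B1, satisfies condition F1, is in state B.
No rule has "it is in state L" as its conclusion, and it is not among the given facts.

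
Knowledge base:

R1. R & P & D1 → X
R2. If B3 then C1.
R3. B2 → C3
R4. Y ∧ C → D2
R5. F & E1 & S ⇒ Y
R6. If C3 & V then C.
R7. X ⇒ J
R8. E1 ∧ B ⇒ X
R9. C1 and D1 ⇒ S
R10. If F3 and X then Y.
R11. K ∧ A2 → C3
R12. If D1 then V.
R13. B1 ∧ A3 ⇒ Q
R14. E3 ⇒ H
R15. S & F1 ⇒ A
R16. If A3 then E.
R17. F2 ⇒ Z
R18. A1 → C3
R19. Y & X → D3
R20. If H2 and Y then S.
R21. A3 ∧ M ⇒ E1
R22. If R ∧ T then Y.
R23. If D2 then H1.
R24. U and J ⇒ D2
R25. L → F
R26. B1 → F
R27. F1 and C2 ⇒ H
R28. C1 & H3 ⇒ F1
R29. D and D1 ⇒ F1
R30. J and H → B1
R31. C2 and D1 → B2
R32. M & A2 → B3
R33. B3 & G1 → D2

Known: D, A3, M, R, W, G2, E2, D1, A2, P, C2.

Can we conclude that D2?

X  (by R1: R, P, D1)
J  (by R7: X)
V  (by R12: D1)
E1  (by R21: A3, M)
F1  (by R29: D, D1)
B2  (by R31: C2, D1)
B3  (by R32: M, A2)
C1  (by R2: B3)
C3  (by R3: B2)
C  (by R6: C3, V)
S  (by R9: C1, D1)
H  (by R27: F1, C2)
B1  (by R30: J, H)
F  (by R26: B1)
Y  (by R5: F, E1, S)
D2  (by R4: Y, C)

Yes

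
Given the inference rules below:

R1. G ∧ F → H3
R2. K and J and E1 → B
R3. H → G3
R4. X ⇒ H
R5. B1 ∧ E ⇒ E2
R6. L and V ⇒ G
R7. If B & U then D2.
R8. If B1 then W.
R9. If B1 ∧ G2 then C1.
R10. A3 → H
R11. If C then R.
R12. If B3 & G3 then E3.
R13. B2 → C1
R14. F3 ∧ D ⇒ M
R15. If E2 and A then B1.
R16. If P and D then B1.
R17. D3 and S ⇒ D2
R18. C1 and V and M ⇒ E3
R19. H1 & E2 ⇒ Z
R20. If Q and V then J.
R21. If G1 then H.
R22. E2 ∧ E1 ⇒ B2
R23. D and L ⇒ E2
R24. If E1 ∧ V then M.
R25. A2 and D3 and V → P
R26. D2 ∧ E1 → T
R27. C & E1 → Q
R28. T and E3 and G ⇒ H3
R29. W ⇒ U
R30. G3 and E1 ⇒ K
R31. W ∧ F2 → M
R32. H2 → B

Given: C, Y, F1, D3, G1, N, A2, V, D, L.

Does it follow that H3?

No

Forward chaining from the given facts derives: G, R, H, E2, P, G3, B1, W, U.
Rules concluding H3: R1 needs F; R28 needs T — none of these are established.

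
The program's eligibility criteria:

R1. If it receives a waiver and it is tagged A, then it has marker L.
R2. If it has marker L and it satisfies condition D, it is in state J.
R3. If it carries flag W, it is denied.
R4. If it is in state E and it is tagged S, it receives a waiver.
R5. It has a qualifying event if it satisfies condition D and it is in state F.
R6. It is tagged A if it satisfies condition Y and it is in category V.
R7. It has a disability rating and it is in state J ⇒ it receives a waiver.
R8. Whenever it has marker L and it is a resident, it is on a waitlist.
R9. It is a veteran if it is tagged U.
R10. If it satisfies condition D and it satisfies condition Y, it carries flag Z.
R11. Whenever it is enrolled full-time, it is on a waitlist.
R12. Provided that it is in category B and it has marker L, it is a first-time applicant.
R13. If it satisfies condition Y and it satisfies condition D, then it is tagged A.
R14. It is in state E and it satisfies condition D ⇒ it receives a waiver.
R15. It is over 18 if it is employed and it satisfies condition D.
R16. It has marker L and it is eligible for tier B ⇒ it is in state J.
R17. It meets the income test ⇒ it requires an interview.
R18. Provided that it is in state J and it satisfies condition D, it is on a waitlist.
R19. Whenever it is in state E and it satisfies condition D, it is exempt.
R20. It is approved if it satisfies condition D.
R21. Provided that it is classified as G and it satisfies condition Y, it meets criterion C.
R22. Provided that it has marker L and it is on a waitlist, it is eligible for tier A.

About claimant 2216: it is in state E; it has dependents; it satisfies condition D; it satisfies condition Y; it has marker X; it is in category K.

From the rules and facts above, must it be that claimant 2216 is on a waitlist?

By R13 (it satisfies condition Y, it satisfies condition D): it is tagged A.
By R14 (it is in state E, it satisfies condition D): it receives a waiver.
By R1 (it receives a waiver, it is tagged A): it has marker L.
By R2 (it has marker L, it satisfies condition D): it is in state J.
By R18 (it is in state J, it satisfies condition D): it is on a waitlist.

Yes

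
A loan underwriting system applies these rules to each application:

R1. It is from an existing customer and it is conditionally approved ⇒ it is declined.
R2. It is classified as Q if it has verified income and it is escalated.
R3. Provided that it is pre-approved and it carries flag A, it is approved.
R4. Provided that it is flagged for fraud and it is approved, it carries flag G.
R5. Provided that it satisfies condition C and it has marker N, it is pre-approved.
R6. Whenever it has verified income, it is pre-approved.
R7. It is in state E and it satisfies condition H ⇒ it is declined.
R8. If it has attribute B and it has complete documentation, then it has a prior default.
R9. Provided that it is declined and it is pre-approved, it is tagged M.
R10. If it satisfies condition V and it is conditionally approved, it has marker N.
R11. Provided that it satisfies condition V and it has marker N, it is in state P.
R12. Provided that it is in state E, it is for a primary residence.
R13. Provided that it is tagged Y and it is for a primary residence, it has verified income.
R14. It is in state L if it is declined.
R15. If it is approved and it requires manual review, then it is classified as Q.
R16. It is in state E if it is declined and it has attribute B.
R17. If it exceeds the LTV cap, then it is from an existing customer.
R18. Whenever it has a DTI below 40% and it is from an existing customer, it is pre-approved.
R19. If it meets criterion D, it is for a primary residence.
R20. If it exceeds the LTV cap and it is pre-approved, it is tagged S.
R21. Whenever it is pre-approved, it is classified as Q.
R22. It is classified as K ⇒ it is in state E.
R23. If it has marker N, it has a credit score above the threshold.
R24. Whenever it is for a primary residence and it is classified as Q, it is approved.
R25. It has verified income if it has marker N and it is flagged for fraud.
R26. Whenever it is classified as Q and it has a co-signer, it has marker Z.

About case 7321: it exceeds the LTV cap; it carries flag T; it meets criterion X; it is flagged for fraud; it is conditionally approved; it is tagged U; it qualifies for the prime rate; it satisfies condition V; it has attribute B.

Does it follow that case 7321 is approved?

By R10 (it satisfies condition V, it is conditionally approved): it has marker N.
By R17 (it exceeds the LTV cap): it is from an existing customer.
By R25 (it has marker N, it is flagged for fraud): it has verified income.
By R1 (it is from an existing customer, it is conditionally approved): it is declined.
By R6 (it has verified income): it is pre-approved.
By R16 (it is declined, it has attribute B): it is in state E.
By R21 (it is pre-approved): it is classified as Q.
By R12 (it is in state E): it is for a primary residence.
By R24 (it is for a primary residence, it is classified as Q): it is approved.

Yes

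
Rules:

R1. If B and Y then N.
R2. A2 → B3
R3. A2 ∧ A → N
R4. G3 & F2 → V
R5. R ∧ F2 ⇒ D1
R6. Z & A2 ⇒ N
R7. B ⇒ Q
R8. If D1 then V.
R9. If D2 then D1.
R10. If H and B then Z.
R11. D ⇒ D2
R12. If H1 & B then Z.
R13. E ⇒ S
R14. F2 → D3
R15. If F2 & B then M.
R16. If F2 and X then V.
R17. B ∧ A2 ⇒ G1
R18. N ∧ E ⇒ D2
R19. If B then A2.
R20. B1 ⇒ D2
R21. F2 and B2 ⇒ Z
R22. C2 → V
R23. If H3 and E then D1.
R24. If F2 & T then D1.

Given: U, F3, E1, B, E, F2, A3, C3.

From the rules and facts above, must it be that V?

No

Forward chaining from the given facts derives: Q, S, D3, M, A2, B3, G1.
Rules concluding V: R4 needs G3; R8 needs D1; R16 needs X; R22 needs C2 — none of these are established.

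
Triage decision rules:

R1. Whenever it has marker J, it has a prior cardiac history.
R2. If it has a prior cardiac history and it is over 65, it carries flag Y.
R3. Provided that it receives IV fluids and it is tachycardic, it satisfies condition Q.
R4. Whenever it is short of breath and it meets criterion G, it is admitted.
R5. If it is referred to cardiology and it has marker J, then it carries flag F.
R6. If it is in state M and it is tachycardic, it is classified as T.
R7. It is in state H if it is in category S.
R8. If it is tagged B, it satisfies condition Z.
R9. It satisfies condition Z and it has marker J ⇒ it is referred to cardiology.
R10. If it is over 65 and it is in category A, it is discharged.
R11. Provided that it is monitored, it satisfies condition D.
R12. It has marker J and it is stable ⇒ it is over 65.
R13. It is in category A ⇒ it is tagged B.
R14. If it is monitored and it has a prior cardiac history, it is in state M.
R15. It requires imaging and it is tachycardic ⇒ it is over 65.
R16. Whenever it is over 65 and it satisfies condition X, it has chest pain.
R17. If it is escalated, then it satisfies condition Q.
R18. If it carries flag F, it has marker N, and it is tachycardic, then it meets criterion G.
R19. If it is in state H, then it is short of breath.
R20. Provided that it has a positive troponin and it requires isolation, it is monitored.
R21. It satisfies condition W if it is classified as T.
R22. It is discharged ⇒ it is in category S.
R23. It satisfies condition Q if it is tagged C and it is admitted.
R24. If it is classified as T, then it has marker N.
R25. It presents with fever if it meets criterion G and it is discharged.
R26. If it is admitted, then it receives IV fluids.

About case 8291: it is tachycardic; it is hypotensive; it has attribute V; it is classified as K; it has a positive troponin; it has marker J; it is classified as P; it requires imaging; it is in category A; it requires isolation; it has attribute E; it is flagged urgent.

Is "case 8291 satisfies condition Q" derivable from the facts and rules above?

By R1 (it has marker J): it has a prior cardiac history.
By R13 (it is in category A): it is tagged B.
By R15 (it requires imaging, it is tachycardic): it is over 65.
By R20 (it has a positive troponin, it requires isolation): it is monitored.
By R8 (it is tagged B): it satisfies condition Z.
By R9 (it satisfies condition Z, it has marker J): it is referred to cardiology.
By R10 (it is over 65, it is in category A): it is discharged.
By R14 (it is monitored, it has a prior cardiac history): it is in state M.
By R22 (it is discharged): it is in category S.
By R5 (it is referred to cardiology, it has marker J): it carries flag F.
By R6 (it is in state M, it is tachycardic): it is classified as T.
By R7 (it is in category S): it is in state H.
By R19 (it is in state H): it is short of breath.
By R24 (it is classified as T): it has marker N.
By R18 (it carries flag F, it has marker N, it is tachycardic): it meets criterion G.
By R4 (it is short of breath, it meets criterion G): it is admitted.
By R26 (it is admitted): it receives IV fluids.
By R3 (it receives IV fluids, it is tachycardic): it satisfies condition Q.

Yes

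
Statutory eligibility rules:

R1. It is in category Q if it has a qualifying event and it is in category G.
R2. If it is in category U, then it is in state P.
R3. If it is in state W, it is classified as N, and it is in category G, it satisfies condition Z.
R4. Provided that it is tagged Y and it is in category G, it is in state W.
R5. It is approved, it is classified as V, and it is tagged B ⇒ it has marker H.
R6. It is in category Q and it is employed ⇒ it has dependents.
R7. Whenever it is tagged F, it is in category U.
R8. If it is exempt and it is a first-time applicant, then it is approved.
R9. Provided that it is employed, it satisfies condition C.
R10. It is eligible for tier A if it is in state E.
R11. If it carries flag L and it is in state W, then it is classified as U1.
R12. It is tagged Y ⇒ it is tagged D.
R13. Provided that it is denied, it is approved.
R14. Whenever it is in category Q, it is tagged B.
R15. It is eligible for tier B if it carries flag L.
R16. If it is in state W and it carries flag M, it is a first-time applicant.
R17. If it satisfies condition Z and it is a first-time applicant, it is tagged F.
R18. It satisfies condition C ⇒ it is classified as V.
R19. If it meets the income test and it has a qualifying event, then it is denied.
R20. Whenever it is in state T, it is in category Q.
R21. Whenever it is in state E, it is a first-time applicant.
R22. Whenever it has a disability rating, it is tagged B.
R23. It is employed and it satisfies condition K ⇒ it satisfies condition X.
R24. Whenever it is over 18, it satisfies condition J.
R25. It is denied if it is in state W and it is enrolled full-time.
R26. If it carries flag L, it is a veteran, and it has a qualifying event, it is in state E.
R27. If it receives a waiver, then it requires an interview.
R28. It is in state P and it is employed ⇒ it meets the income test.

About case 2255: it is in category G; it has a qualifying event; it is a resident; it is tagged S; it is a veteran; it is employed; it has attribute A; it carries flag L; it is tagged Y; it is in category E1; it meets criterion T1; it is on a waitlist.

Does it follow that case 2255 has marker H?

No

Forward chaining from the given facts derives: is in category Q, is in state W, has dependents, satisfies condition C, is classified as U1, is tagged D, is tagged B, is eligible for tier B, is classified as V, is in state E, is eligible for tier A, is a first-time applicant.
The only rule concluding "it has marker H" is R5, which needs "it is approved"; that is never established.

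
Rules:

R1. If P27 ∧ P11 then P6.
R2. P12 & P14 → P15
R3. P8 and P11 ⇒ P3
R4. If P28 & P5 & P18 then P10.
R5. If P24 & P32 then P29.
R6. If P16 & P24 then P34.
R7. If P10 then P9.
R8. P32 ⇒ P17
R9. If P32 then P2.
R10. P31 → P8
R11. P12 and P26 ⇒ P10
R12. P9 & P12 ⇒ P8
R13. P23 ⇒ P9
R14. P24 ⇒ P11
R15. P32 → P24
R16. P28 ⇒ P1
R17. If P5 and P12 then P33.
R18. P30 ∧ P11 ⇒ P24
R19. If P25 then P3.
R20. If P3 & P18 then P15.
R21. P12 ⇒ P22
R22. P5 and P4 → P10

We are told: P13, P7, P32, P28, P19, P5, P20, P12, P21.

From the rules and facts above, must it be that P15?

No

Forward chaining from the given facts derives: P17, P2, P24, P1, P33, P22, P29, P11.
Rules concluding P15: R2 needs P14; R20 needs P3 — none of these are established.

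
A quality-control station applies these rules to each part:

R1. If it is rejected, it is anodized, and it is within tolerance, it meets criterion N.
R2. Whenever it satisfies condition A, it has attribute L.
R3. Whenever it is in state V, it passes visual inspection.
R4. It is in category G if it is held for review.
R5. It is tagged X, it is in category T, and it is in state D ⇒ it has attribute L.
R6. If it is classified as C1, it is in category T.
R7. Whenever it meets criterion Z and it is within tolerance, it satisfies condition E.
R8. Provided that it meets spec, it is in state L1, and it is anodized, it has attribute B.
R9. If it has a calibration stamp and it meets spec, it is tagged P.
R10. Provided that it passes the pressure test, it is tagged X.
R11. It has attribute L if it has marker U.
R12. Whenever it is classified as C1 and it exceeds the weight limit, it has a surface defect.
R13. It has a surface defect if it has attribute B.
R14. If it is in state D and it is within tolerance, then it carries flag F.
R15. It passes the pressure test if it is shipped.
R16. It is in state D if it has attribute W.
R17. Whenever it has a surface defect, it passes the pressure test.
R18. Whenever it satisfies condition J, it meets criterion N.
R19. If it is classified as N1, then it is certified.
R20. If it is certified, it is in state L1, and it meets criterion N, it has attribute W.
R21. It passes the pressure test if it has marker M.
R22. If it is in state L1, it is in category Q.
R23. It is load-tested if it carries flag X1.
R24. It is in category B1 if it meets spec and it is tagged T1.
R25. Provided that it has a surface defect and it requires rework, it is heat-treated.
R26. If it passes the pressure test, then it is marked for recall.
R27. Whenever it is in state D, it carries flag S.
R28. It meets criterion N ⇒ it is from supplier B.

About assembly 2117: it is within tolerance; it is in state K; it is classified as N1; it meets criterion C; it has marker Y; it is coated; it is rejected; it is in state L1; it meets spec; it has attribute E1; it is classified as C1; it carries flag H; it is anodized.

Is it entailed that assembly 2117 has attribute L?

Yes

By R1 (it is rejected, it is anodized, it is within tolerance): it meets criterion N.
By R6 (it is classified as C1): it is in category T.
By R8 (it meets spec, it is in state L1, it is anodized): it has attribute B.
By R13 (it has attribute B): it has a surface defect.
By R17 (it has a surface defect): it passes the pressure test.
By R19 (it is classified as N1): it is certified.
By R20 (it is certified, it is in state L1, it meets criterion N): it has attribute W.
By R10 (it passes the pressure test): it is tagged X.
By R16 (it has attribute W): it is in state D.
By R5 (it is tagged X, it is in category T, it is in state D): it has attribute L.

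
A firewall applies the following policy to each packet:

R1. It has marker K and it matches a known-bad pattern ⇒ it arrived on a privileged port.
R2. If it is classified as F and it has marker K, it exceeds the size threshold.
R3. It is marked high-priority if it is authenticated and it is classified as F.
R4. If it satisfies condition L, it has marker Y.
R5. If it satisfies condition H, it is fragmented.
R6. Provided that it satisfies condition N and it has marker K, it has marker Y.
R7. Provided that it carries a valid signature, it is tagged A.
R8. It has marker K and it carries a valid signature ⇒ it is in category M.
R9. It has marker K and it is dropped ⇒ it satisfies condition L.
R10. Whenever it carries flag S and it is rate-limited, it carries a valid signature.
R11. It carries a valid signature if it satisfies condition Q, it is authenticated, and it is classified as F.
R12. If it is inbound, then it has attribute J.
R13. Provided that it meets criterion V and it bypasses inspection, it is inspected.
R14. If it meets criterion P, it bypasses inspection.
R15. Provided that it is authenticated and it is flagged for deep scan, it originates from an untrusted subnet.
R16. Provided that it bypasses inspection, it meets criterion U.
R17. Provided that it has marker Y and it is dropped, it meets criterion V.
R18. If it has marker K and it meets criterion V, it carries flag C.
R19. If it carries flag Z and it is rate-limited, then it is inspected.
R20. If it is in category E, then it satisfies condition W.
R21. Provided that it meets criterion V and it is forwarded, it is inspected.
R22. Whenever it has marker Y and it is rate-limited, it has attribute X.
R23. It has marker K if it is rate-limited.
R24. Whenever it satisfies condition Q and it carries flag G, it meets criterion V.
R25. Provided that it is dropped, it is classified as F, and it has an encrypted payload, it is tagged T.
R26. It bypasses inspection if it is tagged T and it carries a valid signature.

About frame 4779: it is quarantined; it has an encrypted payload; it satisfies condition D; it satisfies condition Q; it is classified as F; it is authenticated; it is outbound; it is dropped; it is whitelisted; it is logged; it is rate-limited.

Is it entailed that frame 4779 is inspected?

Yes

By R11 (it satisfies condition Q, it is authenticated, it is classified as F): it carries a valid signature.
By R23 (it is rate-limited): it has marker K.
By R25 (it is dropped, it is classified as F, it has an encrypted payload): it is tagged T.
By R26 (it is tagged T, it carries a valid signature): it bypasses inspection.
By R9 (it has marker K, it is dropped): it satisfies condition L.
By R4 (it satisfies condition L): it has marker Y.
By R17 (it has marker Y, it is dropped): it meets criterion V.
By R13 (it meets criterion V, it bypasses inspection): it is inspected.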